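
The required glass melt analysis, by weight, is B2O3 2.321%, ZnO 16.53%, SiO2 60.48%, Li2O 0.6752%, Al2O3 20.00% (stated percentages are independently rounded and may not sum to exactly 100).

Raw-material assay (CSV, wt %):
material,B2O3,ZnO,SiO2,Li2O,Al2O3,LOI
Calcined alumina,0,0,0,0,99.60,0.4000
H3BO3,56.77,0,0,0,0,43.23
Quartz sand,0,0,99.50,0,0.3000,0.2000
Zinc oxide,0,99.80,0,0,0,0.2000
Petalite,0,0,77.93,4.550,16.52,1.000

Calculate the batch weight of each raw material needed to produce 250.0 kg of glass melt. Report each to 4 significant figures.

Batch per 250.0 kg glass melt:
  Calcined alumina: 43.68 kg
  H3BO3: 10.22 kg
  Quartz sand: 122.9 kg
  Zinc oxide: 41.41 kg
  Petalite: 37.10 kg
Total batch = 255.3 kg; LOI loss = 5.292 kg; yield = 97.93%

Working values appear with 4-significant-figure rounding between the steps; each numeric step keeps exact precision through the solve. Each reported figure sees exactly one rounding. All derived quantities (glass mass, the totals, ignition loss, yield, the five compositions) are recomputed at full precision using the weight values per 250.0 kg of glass, precisely as stated by the problem or the answer.
Oxide mass targets, per 250.0 kg glass melt:
  B2O3: 2.321% × 250.0 = 5.802 kg
  ZnO: 16.53% × 250.0 = 41.32 kg
  SiO2: 60.48% × 250.0 = 151.2 kg
  Li2O: 0.6752% × 250.0 = 1.688 kg
  Al2O3: 20.00% × 250.0 = 50.00 kg
Checking each oxide sum given the weights on record, relative to the basis at hand (sums match the target masses modulo rounding of the values):
  B2O3: 10.22·0.5677 = 5.802 kg (target 5.802 kg)
  ZnO: 41.41·0.9980 = 41.33 kg (target 41.32 kg)
  SiO2: 122.9·0.9950 + 37.10·0.7793 = 151.2 kg (target 151.2 kg)
  Li2O: 37.10·0.04550 = 1.688 kg (target 1.688 kg)
  Al2O3: 43.68·0.9960 + 122.9·0.003000 + 37.10·0.1652 = 50.00 kg (target 50.00 kg)
The glass-mass cross-check: whole batch net of LOI = 250.0 kg (the Σ of target masses is 250.0 kg; stated basis 250.0 kg — rounding explains the deltas).
Batch grand total — Σ batch = 255.3 kg; ignition loss, Σ(batch × LOI) = 5.292 kg; yield: glass divided by total = 97.93%.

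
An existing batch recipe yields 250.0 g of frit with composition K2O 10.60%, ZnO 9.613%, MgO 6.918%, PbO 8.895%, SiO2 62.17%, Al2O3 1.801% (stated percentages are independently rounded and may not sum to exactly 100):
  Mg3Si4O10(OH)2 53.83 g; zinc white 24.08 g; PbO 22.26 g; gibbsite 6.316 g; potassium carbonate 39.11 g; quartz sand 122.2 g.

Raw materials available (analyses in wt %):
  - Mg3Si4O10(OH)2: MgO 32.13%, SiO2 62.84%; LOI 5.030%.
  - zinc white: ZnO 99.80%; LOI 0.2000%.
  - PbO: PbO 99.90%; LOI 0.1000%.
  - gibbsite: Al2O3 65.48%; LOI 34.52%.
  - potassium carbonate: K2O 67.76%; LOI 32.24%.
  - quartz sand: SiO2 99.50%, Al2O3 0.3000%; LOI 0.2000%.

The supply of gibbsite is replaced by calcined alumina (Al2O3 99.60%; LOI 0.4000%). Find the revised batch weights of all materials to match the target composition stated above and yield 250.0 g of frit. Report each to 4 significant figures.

Revised batch per 250.0 g frit:
  Mg3Si4O10(OH)2: 53.83 g
  zinc white: 24.08 g
  PbO: 22.26 g
  calcined alumina: 4.152 g
  potassium carbonate: 39.11 g
  quartz sand: 122.2 g
Total batch = 265.6 g; LOI loss = 15.65 g

Values along the way appear rounded to four significant figures — each numeric step maintains full precision through every step — every reported value receives exactly one rounding. All derived quantities, which include LOI, totals, six oxide percentages, glass mass, yield, are carried at exact precision, exactly as shown in either problem or answer, starting from the weights on 250.0 g of glass.
The oxide mass targets at 250.0 g frit:
  K2O: 10.60% × 250.0 = 26.50 g
  ZnO: 9.613% × 250.0 = 24.03 g
  MgO: 6.918% × 250.0 = 17.30 g
  PbO: 8.895% × 250.0 = 22.24 g
  SiO2: 62.17% × 250.0 = 155.4 g
  Al2O3: 1.801% × 250.0 = 4.502 g
Oxide-by-oxide audit applying the batch weights above, versus the basis set out (oxide sums agree with the targets given rounding of the digits):
  K2O: 39.11·0.6776 = 26.50 g (target 26.50 g)
  ZnO: 24.08·0.9980 = 24.03 g (target 24.03 g)
  MgO: 53.83·0.3213 = 17.30 g (target 17.30 g)
  PbO: 22.26·0.9990 = 22.24 g (target 22.24 g)
  SiO2: 53.83·0.6284 + 122.2·0.9950 = 155.4 g (target 155.4 g)
  Al2O3: 4.152·0.9960 + 122.2·0.003000 = 4.502 g (target 4.502 g)
Glass-mass sanity pass: total batch − LOI = 250.0 g (per-oxide target masses sum to 250.0 g; the stated basis being 250.0 g — a pure rounding effect).
Total batch = Σ batch = 265.6 g; ignition loss, Σ(batch × LOI) = 15.65 g; as yield: glass ÷ batch → 94.11%.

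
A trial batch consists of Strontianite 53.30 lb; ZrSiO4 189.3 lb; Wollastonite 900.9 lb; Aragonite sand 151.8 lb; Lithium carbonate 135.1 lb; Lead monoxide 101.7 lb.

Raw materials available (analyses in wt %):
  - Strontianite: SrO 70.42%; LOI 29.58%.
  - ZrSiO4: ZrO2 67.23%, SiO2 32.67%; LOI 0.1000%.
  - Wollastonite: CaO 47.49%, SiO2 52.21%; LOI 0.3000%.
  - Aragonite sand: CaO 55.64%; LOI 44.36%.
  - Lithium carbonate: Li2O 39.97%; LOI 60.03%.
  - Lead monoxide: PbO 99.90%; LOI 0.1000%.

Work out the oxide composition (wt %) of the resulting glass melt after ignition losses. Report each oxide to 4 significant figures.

Glass mass = 1365 lb (batch 1532 − LOI 167.2).
Composition: PbO 7.444%, CaO 37.53%, SrO 2.750%, Li2O 3.956%, ZrO2 9.324%, SiO2 38.99%

All arithmetic carries exact precision at all times. Intermediates are shown (rounded to 4 significant digits) when written out. Each reported figure is rounded just once — all derived quantities, which include glass mass, the yield, totals, ignition loss, the six compositions, are carried at exact precision, as given in either problem or answer, using the weight values for 1365 lb of glass.
Oxide masses out of the charge:
  PbO: 101.7·0.9990 = 101.6 lb
  CaO: 900.9·0.4749 + 151.8·0.5564 = 512.3 lb
  SrO: 53.30·0.7042 = 37.53 lb
  Li2O: 135.1·0.3997 = 54.00 lb
  ZrO2: 189.3·0.6723 = 127.3 lb
  SiO2: 189.3·0.3267 + 900.9·0.5221 = 532.2 lb
LOI: 53.30·0.2958 + 189.3·0.001000 + 900.9·0.003000 + 151.8·0.4436 + 135.1·0.6003 + 101.7·0.001000 = 167.2 lb
Glass mass = batch − LOI = 1532 − 167.2 = 1365 lb (consistent with Σ oxide mass)
oxide / glass × 100 gives the wt %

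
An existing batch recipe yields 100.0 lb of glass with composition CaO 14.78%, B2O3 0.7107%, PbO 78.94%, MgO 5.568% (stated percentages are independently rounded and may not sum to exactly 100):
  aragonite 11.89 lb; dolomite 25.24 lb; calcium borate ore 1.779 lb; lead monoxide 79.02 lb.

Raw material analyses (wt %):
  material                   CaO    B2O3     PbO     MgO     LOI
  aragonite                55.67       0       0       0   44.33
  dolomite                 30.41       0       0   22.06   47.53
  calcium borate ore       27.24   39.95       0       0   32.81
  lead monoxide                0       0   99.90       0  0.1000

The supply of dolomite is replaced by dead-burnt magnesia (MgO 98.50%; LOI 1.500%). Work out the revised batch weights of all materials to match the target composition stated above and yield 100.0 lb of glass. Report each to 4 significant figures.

Revised batch per 100.0 lb glass:
  aragonite: 25.68 lb
  dead-burnt magnesia: 5.653 lb
  calcium borate ore: 1.779 lb
  lead monoxide: 79.02 lb
Total batch = 112.1 lb; LOI loss = 12.13 lb

All arithmetic carries full precision through the solve; mid-chain values are displayed, rounded to four significant figures, on the page. Every reported value is rounded only once. The derived quantities are re-derived from the weighed amounts on 100.0 lb of glass at full precision (the totals, net glass mass, yield, the four compositions, LOI), exactly as shown in either problem or answer.
Target oxide masses per 100.0 lb glass:
  CaO: 14.78% × 100.0 = 14.78 lb
  B2O3: 0.7107% × 100.0 = 0.7107 lb
  PbO: 78.94% × 100.0 = 78.94 lb
  MgO: 5.568% × 100.0 = 5.568 lb
Checking each oxide sum applying the batch weights above, on the stated basis (every target is met by its sum exact up to rounding of places):
  CaO: 25.68·0.5567 + 1.779·0.2724 = 14.78 lb (target 14.78 lb)
  B2O3: 1.779·0.3995 = 0.7107 lb (target 0.7107 lb)
  PbO: 79.02·0.9990 = 78.94 lb (target 78.94 lb)
  MgO: 5.653·0.9850 = 5.568 lb (target 5.568 lb)
Auditing the glass mass value: batch Σ − ignition loss = 100.0 lb (targets for the oxides total 100.0 lb; against the stated basis, 100.0 lb — any gap is answer rounding).
Total batch = Σ batch = 112.1 lb; the LOI term Σ batch·LOI equals 12.13 lb; yield, glass over the total, = 89.18%.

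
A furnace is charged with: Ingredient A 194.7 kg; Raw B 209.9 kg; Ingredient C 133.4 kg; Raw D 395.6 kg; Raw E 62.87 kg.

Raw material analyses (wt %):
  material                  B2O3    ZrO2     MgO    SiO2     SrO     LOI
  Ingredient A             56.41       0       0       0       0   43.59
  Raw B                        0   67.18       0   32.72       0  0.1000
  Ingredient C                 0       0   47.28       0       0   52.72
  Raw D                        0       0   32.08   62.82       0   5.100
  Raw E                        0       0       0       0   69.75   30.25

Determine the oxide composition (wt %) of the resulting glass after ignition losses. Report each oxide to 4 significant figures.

Glass mass = 801.9 kg (batch 996.5 − LOI 194.6).
Composition: B2O3 13.70%, ZrO2 17.59%, MgO 23.69%, SiO2 39.56%, SrO 5.469%

Full float precision is maintained in all steps — in-progress results appear, rounded to four significant digits, on the page. Exactly one rounding lands on each reported figure — all derived quantities are re-derived from the batch weights for 801.9 kg of glass at full float precision (the totals, yield, five oxide percentages, net glass mass, LOI), precisely as stated by problem or answer.
Delivered oxide masses:
  B2O3: 194.7·0.5641 = 109.8 kg
  ZrO2: 209.9·0.6718 = 141.0 kg
  MgO: 133.4·0.4728 + 395.6·0.3208 = 190.0 kg
  SiO2: 209.9·0.3272 + 395.6·0.6282 = 317.2 kg
  SrO: 62.87·0.6975 = 43.85 kg
LOI: 194.7·0.4359 + 209.9·0.001000 + 133.4·0.5272 + 395.6·0.05100 + 62.87·0.3025 = 194.6 kg
The glass mass, total less LOI, = 996.5 − 194.6 = 801.9 kg (= the summed oxide contributions)
percent share: oxide ÷ glass, ×100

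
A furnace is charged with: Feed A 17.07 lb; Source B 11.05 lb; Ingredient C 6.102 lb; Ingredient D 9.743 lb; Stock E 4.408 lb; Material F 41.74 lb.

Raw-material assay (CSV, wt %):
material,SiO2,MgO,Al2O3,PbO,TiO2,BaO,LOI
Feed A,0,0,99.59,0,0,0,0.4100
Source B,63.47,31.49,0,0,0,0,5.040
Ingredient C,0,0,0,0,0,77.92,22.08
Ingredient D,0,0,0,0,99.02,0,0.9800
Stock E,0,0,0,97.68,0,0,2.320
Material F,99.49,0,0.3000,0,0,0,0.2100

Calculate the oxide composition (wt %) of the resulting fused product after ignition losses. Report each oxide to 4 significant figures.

Glass mass = 87.85 lb (batch 90.11 − LOI 2.260).
Composition: SiO2 55.25%, MgO 3.961%, Al2O3 19.49%, PbO 4.901%, TiO2 10.98%, BaO 5.412%

Mid-chain values are shown, rounded to 4 significant digits, as written. Each numeric step carries exact precision at each step — each reported number is rounded only once. The derived quantities (glass mass, the totals, LOI, the yield, six oxide percentages) are rebuilt in exact precision from the weighed amounts at 87.85 lb of glass exactly as printed in problem or answer.
What the batch supplies per oxide:
  SiO2: 11.05·0.6347 + 41.74·0.9949 = 48.54 lb
  MgO: 11.05·0.3149 = 3.480 lb
  Al2O3: 17.07·0.9959 + 41.74·0.003000 = 17.13 lb
  PbO: 4.408·0.9768 = 4.306 lb
  TiO2: 9.743·0.9902 = 9.648 lb
  BaO: 6.102·0.7792 = 4.755 lb
LOI: 17.07·0.004100 + 11.05·0.05040 + 6.102·0.2208 + 9.743·0.009800 + 4.408·0.02320 + 41.74·0.002100 = 2.260 lb
The glass mass, total less LOI, = 90.11 − 2.260 = 87.85 lb (consistent with Σ oxide mass)
oxide / glass × 100 gives the wt %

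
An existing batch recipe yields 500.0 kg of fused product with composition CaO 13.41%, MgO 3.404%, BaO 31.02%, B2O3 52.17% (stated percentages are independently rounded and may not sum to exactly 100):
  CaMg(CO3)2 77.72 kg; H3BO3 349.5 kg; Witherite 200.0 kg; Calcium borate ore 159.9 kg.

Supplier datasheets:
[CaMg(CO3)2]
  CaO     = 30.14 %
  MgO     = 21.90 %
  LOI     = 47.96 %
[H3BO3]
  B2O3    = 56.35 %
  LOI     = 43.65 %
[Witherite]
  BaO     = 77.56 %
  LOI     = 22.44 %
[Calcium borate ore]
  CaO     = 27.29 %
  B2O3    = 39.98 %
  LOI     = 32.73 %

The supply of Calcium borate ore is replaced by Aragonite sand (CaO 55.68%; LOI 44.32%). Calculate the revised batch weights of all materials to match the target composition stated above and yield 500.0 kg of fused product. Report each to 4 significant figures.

Revised batch per 500.0 kg fused product:
  CaMg(CO3)2: 77.72 kg
  H3BO3: 462.9 kg
  Witherite: 200.0 kg
  Aragonite sand: 78.35 kg
Total batch = 819.0 kg; LOI loss = 318.9 kg

Mid-chain values are shown (rounded to 4 significant figures) within the worked lines — every computation runs at full precision from first step to last. Each reported number undergoes a single rounding; the derived quantities, including totals, ignition loss, yield, net glass mass, the four compositions, are recomputed from the batch weights per 500.0 kg of glass at full float precision, as set out in the problem or the answer.
Oxide mass targets, per 500.0 kg fused product:
  CaO: 13.41% × 500.0 = 67.05 kg
  MgO: 3.404% × 500.0 = 17.02 kg
  BaO: 31.02% × 500.0 = 155.1 kg
  B2O3: 52.17% × 500.0 = 260.8 kg
Per-oxide balance check per the reported batch figures, at the basis given (delivered sums recover each target modulo rounding of the values):
  CaO: 77.72·0.3014 + 78.35·0.5568 = 67.05 kg (target 67.05 kg)
  MgO: 77.72·0.2190 = 17.02 kg (target 17.02 kg)
  BaO: 200.0·0.7756 = 155.1 kg (target 155.1 kg)
  B2O3: 462.9·0.5635 = 260.8 kg (target 260.8 kg)
Auditing the glass mass value: net batch after ignition = 500.0 kg (targets for the oxides total 500.0 kg; basis as stated: 500.0 kg — differing by rounding only).
Adding the batch up: Σ batch = 819.0 kg; Σ batch·LOI gives LOI loss = 318.9 kg; the yield ratio, glass ÷ batch: 61.06%.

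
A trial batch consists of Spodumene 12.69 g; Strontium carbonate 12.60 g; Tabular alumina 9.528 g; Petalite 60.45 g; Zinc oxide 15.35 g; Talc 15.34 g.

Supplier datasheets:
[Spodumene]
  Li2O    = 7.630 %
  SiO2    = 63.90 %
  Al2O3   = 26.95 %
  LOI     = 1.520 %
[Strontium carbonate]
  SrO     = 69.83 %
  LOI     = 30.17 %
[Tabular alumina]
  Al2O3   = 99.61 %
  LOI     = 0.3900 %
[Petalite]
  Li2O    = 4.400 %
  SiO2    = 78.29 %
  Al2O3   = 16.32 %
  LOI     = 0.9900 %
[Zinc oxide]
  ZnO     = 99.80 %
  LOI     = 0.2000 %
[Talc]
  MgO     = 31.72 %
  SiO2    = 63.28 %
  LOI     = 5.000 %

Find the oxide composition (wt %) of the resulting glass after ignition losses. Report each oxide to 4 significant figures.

Glass mass = 120.5 g (batch 126.0 − LOI 5.428).
Composition: MgO 4.037%, Li2O 3.010%, SrO 7.300%, ZnO 12.71%, SiO2 54.05%, Al2O3 18.90%

The working math runs at full precision in all steps — intermediates appear (rounded to four significant figures) across the worked steps; a single rounding completes each reported number — all derived quantities, including LOI, the totals, net glass mass, the yield, six oxide percentages, are rebuilt using the weight values for 120.5 g of glass at exact precision, exactly as printed in the problem or answer text.
What the batch supplies per oxide:
  MgO: 15.34·0.3172 = 4.866 g
  Li2O: 12.69·0.07630 + 60.45·0.04400 = 3.628 g
  SrO: 12.60·0.6983 = 8.799 g
  ZnO: 15.35·0.9980 = 15.32 g
  SiO2: 12.69·0.6390 + 60.45·0.7829 + 15.34·0.6328 = 65.14 g
  Al2O3: 12.69·0.2695 + 9.528·0.9961 + 60.45·0.1632 = 22.78 g
LOI: 12.69·0.01520 + 12.60·0.3017 + 9.528·0.003900 + 60.45·0.009900 + 15.35·0.002000 + 15.34·0.05000 = 5.428 g
batch − LOI leaves glass = 126.0 − 5.428 = 120.5 g (matching Σ of the oxides)
wt % = 100 × oxide mass / glass mass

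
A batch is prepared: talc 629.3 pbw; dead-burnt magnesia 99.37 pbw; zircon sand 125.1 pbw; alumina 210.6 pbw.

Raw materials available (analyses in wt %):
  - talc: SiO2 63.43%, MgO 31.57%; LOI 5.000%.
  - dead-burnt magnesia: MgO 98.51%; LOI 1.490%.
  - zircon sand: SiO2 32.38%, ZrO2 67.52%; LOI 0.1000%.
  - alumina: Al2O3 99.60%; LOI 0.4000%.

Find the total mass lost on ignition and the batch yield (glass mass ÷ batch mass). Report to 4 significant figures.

All arithmetic keeps full float precision all the way through; mid-chain values appear with 4-significant-digit rounding in the working — every reported number takes a single rounding. The derived quantities, which include the four compositions, ignition loss, glass mass, the totals, yield, are rebuilt in exact precision, as written in the question or the answer, using the weight values for 1030 pbw of glass.
LOI of each material in turn:
  talc: 629.3 × 0.05000 = 31.46 pbw
  dead-burnt magnesia: 99.37 × 0.01490 = 1.481 pbw
  zircon sand: 125.1 × 0.001000 = 0.1251 pbw
  alumina: 210.6 × 0.004000 = 0.8424 pbw
Total LOI = 33.91 pbw
Glass = batch − LOI = 1064 − 33.91 = 1030 pbw

LOI loss = 33.91 pbw; glass = 1030 pbw; yield = 96.81%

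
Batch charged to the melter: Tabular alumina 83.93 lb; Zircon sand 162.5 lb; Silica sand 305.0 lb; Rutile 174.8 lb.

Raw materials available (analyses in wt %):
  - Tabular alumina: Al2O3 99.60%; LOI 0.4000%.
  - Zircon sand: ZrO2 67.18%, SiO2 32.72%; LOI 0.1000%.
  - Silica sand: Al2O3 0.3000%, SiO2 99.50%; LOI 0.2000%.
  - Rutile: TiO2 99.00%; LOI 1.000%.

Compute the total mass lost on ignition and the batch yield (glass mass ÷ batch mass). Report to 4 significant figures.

The intermediate values are rounded to 4 significant digits when displayed — all arithmetic maintains exact precision from first step to last. A single rounding produces each reported value — all derived quantities (the totals, glass mass, LOI, yield, four oxide percentages) are recomputed at exact precision using the weight values per 723.4 lb of glass exactly as shown in problem or answer.
Per-material ignition loss:
  Tabular alumina: 83.93 × 0.004000 = 0.3357 lb
  Zircon sand: 162.5 × 0.001000 = 0.1625 lb
  Silica sand: 305.0 × 0.002000 = 0.6100 lb
  Rutile: 174.8 × 0.01000 = 1.748 lb
Total LOI = 2.856 lb
Glass = batch − LOI = 726.2 − 2.856 = 723.4 lb

LOI loss = 2.856 lb; glass = 723.4 lb; yield = 99.61%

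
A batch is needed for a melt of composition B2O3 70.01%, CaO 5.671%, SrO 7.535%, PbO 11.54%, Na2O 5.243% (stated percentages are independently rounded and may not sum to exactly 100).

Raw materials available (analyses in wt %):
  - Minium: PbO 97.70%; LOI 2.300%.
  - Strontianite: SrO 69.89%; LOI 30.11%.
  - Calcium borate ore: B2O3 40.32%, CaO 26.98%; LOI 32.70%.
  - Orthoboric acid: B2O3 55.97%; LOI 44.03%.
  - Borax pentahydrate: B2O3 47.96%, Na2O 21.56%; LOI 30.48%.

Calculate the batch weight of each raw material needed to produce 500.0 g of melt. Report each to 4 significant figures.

Batch per 500.0 g melt:
  Minium: 59.06 g
  Strontianite: 53.91 g
  Calcium borate ore: 105.1 g
  Orthoboric acid: 445.5 g
  Borax pentahydrate: 121.6 g
Total batch = 785.2 g; LOI loss = 285.2 g; yield = 63.68%

All arithmetic carries exact precision through the solve. Mid-chain values are displayed (rounded to four significant figures) in the working. Exactly one rounding lands on every reported number — the derived quantities (yield, the five compositions, totals, ignition loss, net glass mass) are computed at exact precision from the weighed amounts per 500.0 g of glass, as written in either problem or answer.
Target oxide masses per 500.0 g melt:
  B2O3: 70.01% × 500.0 = 350.0 g
  CaO: 5.671% × 500.0 = 28.36 g
  SrO: 7.535% × 500.0 = 37.67 g
  PbO: 11.54% × 500.0 = 57.70 g
  Na2O: 5.243% × 500.0 = 26.22 g
Mass-balance tally per oxide applying the batch weights above, for the quoted basis mass (target by target, the sums agree up to rounding of the answer):
  B2O3: 105.1·0.4032 + 445.5·0.5597 + 121.6·0.4796 = 350.0 g (target 350.0 g)
  CaO: 105.1·0.2698 = 28.36 g (target 28.36 g)
  SrO: 53.91·0.6989 = 37.68 g (target 37.67 g)
  PbO: 59.06·0.9770 = 57.70 g (target 57.70 g)
  Na2O: 121.6·0.2156 = 26.22 g (target 26.22 g)
Glass-mass sanity pass: total charge less LOI = 500.0 g (oxide target masses add up to 500.0 g; with the basis standing at 500.0 g — a pure rounding effect).
Batch total: Σ batch = 785.2 g; loss to ignition Σ batch·LOI = 285.2 g; yield, glass over the total, = 63.68%.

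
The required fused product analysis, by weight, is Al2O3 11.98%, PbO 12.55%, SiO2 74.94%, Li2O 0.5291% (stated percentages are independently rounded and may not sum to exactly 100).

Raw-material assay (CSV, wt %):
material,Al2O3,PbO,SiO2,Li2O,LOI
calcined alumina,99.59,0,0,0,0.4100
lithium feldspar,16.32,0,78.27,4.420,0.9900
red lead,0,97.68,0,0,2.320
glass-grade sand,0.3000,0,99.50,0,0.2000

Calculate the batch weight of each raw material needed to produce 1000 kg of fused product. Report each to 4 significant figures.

Batch per 1000 kg fused product:
  calcined alumina: 98.69 kg
  lithium feldspar: 119.7 kg
  red lead: 128.5 kg
  glass-grade sand: 659.0 kg
Total batch = 1006 kg; LOI loss = 5.889 kg; yield = 99.41%

All internal work keeps exact precision throughout. In-progress results are displayed rounded off to 4 significant digits as written; exactly one rounding lands on every reported result — all derived quantities (net glass mass, the totals, ignition loss, four oxide percentages, the yield) are re-derived at exact precision from the batch weights on 1000 kg of glass as they appear in the problem or the answer.
Target masses of each oxide per 1000 kg fused product:
  Al2O3: 11.98% × 1000 = 119.8 kg
  PbO: 12.55% × 1000 = 125.5 kg
  SiO2: 74.94% × 1000 = 749.4 kg
  Li2O: 0.5291% × 1000 = 5.291 kg
A balance pass over the oxides, with the batch weights as given, on the stated basis (target by target, the sums agree inside rounding margins):
  Al2O3: 98.69·0.9959 + 119.7·0.1632 + 659.0·0.003000 = 119.8 kg (target 119.8 kg)
  PbO: 128.5·0.9768 = 125.5 kg (target 125.5 kg)
  SiO2: 119.7·0.7827 + 659.0·0.9950 = 749.4 kg (target 749.4 kg)
  Li2O: 119.7·0.04420 = 5.291 kg (target 5.291 kg)
Glass-mass bookkeeping: total batch − LOI = 1000 kg (oxide target masses add up to 1000 kg; the stated basis being 1000 kg — a pure rounding effect).
Summing the batch: Σ batch = 1006 kg; loss to ignition Σ batch·LOI = 5.889 kg; yield, glass over the total, = 99.41%.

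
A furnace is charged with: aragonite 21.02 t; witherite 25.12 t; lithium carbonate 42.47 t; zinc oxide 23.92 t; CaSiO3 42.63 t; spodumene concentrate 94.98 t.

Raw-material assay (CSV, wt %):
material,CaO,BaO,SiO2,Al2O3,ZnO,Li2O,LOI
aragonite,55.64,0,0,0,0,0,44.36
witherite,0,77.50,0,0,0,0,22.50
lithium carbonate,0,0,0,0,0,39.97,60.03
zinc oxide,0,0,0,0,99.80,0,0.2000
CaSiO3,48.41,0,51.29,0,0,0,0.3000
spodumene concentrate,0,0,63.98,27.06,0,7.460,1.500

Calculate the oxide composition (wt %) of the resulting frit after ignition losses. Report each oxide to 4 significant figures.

Glass mass = 208.1 t (batch 250.1 − LOI 42.07).
Composition: CaO 15.54%, BaO 9.357%, SiO2 39.71%, Al2O3 12.35%, ZnO 11.47%, Li2O 11.56%

In-progress results are printed rounded off to 4 significant figures when written out — the working math keeps full float precision through every step — each reported figure takes exactly one rounding — derived quantities are rebuilt using the weight values at 208.1 t of glass in exact precision (ignition loss, totals, glass mass, six oxide percentages, the yield), exactly as shown in either problem or answer.
Delivered oxide masses:
  CaO: 21.02·0.5564 + 42.63·0.4841 = 32.33 t
  BaO: 25.12·0.7750 = 19.47 t
  SiO2: 42.63·0.5129 + 94.98·0.6398 = 82.63 t
  Al2O3: 94.98·0.2706 = 25.70 t
  ZnO: 23.92·0.9980 = 23.87 t
  Li2O: 42.47·0.3997 + 94.98·0.07460 = 24.06 t
LOI: 21.02·0.4436 + 25.12·0.2250 + 42.47·0.6003 + 23.92·0.002000 + 42.63·0.003000 + 94.98·0.01500 = 42.07 t
The glass mass, total less LOI, = 250.1 − 42.07 = 208.1 t (equal to the oxide-mass sum)
percent share: oxide ÷ glass, ×100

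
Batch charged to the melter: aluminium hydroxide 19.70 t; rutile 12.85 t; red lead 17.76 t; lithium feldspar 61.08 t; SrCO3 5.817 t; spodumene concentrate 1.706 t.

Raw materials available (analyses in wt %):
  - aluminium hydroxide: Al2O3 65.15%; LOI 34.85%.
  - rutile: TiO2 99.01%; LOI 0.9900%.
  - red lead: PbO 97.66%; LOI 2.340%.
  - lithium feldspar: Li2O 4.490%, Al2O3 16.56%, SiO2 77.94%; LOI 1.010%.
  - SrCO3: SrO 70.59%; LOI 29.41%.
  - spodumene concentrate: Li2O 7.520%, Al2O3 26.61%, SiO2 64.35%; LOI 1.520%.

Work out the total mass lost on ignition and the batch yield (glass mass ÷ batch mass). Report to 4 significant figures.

Values along the way are printed rounded to 4 significant figures across the worked steps; the working math runs at exact precision throughout — a single rounding completes each reported number. Derived quantities (six oxide percentages, yield, ignition loss, the totals, glass mass) are recomputed using the weight values for 109.2 t of glass in exact precision as they appear in the problem or answer text.
LOI of each material in turn:
  aluminium hydroxide: 19.70 × 0.3485 = 6.865 t
  rutile: 12.85 × 0.009900 = 0.1272 t
  red lead: 17.76 × 0.02340 = 0.4156 t
  lithium feldspar: 61.08 × 0.01010 = 0.6169 t
  SrCO3: 5.817 × 0.2941 = 1.711 t
  spodumene concentrate: 1.706 × 0.01520 = 0.02593 t
Total LOI = 9.762 t
Glass = batch − LOI = 118.9 − 9.762 = 109.2 t

LOI loss = 9.762 t; glass = 109.2 t; yield = 91.79%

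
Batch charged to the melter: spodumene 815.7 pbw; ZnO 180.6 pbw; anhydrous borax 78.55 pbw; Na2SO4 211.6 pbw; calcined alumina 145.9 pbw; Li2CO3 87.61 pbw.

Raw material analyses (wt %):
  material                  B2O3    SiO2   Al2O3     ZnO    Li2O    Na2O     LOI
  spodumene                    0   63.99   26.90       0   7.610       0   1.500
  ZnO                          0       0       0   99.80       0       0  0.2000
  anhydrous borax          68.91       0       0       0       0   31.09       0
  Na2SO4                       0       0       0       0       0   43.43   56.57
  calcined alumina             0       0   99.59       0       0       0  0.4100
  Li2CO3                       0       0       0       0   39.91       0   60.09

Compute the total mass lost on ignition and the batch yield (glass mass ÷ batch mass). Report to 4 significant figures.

The working math runs at full precision from first step to last; working values appear, with 4-significant-digit rounding, in the printout — every reported result is rounded just once; all derived quantities (net glass mass, yield, the totals, LOI, six oxide percentages) are carried in full float precision from the batch weights for 1334 pbw of glass, as written in either problem or answer.
LOI of each material in turn:
  spodumene: 815.7 × 0.01500 = 12.24 pbw
  ZnO: 180.6 × 0.002000 = 0.3612 pbw
  anhydrous borax: 78.55 × 0 = 0 pbw
  Na2SO4: 211.6 × 0.5657 = 119.7 pbw
  calcined alumina: 145.9 × 0.004100 = 0.5982 pbw
  Li2CO3: 87.61 × 0.6009 = 52.64 pbw
Total LOI = 185.5 pbw
Glass = batch − LOI = 1520 − 185.5 = 1334 pbw

LOI loss = 185.5 pbw; glass = 1334 pbw; yield = 87.79%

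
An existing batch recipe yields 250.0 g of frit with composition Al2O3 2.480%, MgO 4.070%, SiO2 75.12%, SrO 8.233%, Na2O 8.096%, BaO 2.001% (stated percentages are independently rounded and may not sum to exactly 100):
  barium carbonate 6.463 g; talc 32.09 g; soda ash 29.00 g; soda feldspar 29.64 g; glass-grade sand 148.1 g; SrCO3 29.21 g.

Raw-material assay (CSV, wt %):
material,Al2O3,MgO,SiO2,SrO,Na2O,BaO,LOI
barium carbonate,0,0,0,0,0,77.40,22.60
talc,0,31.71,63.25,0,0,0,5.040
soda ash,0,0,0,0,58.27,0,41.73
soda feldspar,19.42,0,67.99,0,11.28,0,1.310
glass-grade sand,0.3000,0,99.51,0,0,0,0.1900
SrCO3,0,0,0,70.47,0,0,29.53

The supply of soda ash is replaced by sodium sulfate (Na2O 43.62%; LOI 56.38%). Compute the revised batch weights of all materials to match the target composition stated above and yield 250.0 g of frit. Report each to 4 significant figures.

The whole derivation runs at full float precision end to end — the intermediate values appear rounded off to 4 significant figures in the working; each reported number is rounded once only; the derived quantities are re-derived in full precision (glass mass, the totals, LOI, the yield, the six compositions) using the weight values for 250.0 g of glass, precisely as stated by the problem or the answer.
Target masses of each oxide per 250.0 g frit:
  Al2O3: 2.480% × 250.0 = 6.200 g
  MgO: 4.070% × 250.0 = 10.18 g
  SiO2: 75.12% × 250.0 = 187.8 g
  SrO: 8.233% × 250.0 = 20.58 g
  Na2O: 8.096% × 250.0 = 20.24 g
  BaO: 2.001% × 250.0 = 5.002 g
Verifying the oxide balance working from each reported weight, relative to the basis at hand (every target is met by its sum up to rounding of the answer):
  Al2O3: 29.64·0.1942 + 148.1·0.003000 = 6.200 g (target 6.200 g)
  MgO: 32.09·0.3171 = 10.18 g (target 10.18 g)
  SiO2: 32.09·0.6325 + 29.64·0.6799 + 148.1·0.9951 = 187.8 g (target 187.8 g)
  SrO: 29.21·0.7047 = 20.58 g (target 20.58 g)
  Na2O: 38.74·0.4362 + 29.64·0.1128 = 20.24 g (target 20.24 g)
  BaO: 6.463·0.7740 = 5.002 g (target 5.002 g)
Auditing the glass mass value: Σ batch − LOI loss = 250.0 g (per-oxide target masses sum to 250.0 g; with the basis standing at 250.0 g — gaps are rounding artifacts).
Batch total: Σ batch = 284.2 g; ignition loss, Σ(batch × LOI) = 34.21 g; yield: glass divided by total = 87.96%.

Revised batch per 250.0 g frit:
  barium carbonate: 6.463 g
  talc: 32.09 g
  sodium sulfate: 38.74 g
  soda feldspar: 29.64 g
  glass-grade sand: 148.1 g
  SrCO3: 29.21 g
Total batch = 284.2 g; LOI loss = 34.21 g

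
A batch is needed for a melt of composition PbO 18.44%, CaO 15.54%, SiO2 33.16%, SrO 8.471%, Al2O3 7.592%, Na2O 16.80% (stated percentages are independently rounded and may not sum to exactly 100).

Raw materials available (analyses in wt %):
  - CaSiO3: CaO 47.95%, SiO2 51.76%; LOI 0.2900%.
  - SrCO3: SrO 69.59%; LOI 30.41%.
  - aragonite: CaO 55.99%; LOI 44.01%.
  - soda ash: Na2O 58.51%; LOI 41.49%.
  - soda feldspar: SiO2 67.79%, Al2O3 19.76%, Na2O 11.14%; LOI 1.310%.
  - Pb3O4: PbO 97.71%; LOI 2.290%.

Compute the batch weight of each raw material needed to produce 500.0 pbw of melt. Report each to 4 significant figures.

In-progress results appear rounded off to 4 significant digits on the page; the whole derivation keeps full precision through every step — every reported number is rounded a single time. Derived quantities, including six oxide percentages, glass mass, ignition loss, totals, the yield, are carried from the weighed amounts on 500.0 pbw of glass at full float precision, exactly as printed in problem or answer.
Target masses of each oxide per 500.0 pbw melt:
  PbO: 18.44% × 500.0 = 92.20 pbw
  CaO: 15.54% × 500.0 = 77.70 pbw
  SiO2: 33.16% × 500.0 = 165.8 pbw
  SrO: 8.471% × 500.0 = 42.36 pbw
  Al2O3: 7.592% × 500.0 = 37.96 pbw
  Na2O: 16.80% × 500.0 = 84.00 pbw
Oxide-by-oxide audit working from each reported weight, under the basis named above (summed amounts equal target values net of answer rounding effects):
  PbO: 94.36·0.9771 = 92.20 pbw (target 92.20 pbw)
  CaO: 68.72·0.4795 + 79.92·0.5599 = 77.70 pbw (target 77.70 pbw)
  SiO2: 68.72·0.5176 + 192.1·0.6779 = 165.8 pbw (target 165.8 pbw)
  SrO: 60.86·0.6959 = 42.35 pbw (target 42.36 pbw)
  Al2O3: 192.1·0.1976 = 37.96 pbw (target 37.96 pbw)
  Na2O: 107.0·0.5851 + 192.1·0.1114 = 84.01 pbw (target 84.00 pbw)
Glass-mass closure: whole batch net of LOI = 500.0 pbw (per-oxide target masses sum to 500.0 pbw; against the stated basis, 500.0 pbw — deltas are rounding alone).
Total batch = Σ batch = 603.0 pbw; Σ batch·LOI gives LOI loss = 103.0 pbw; yield, glass over the total, = 82.93%.

Batch per 500.0 pbw melt:
  CaSiO3: 68.72 pbw
  SrCO3: 60.86 pbw
  aragonite: 79.92 pbw
  soda ash: 107.0 pbw
  soda feldspar: 192.1 pbw
  Pb3O4: 94.36 pbw
Total batch = 603.0 pbw; LOI loss = 103.0 pbw; yield = 82.93%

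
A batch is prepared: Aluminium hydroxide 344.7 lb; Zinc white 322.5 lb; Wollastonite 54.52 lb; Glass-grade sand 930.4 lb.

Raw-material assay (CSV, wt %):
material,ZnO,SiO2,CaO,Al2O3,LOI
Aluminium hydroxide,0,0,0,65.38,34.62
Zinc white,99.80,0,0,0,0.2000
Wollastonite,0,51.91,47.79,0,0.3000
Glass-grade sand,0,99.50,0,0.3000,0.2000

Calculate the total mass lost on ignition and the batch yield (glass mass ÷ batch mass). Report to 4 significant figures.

LOI loss = 122.0 lb; glass = 1530 lb; yield = 92.62%

Every computation runs at exact precision throughout. In-progress results are printed rounded off to 4 significant digits when written out — each reported number includes exactly one rounding; derived quantities, which include yield, ignition loss, glass mass, four oxide percentages, the totals, are re-derived at exact precision, as quoted within the problem or the answer, using the weight values for 1530 lb of glass.
Per-material ignition loss:
  Aluminium hydroxide: 344.7 × 0.3462 = 119.3 lb
  Zinc white: 322.5 × 0.002000 = 0.6450 lb
  Wollastonite: 54.52 × 0.003000 = 0.1636 lb
  Glass-grade sand: 930.4 × 0.002000 = 1.861 lb
Total LOI = 122.0 lb
Glass = batch − LOI = 1652 − 122.0 = 1530 lb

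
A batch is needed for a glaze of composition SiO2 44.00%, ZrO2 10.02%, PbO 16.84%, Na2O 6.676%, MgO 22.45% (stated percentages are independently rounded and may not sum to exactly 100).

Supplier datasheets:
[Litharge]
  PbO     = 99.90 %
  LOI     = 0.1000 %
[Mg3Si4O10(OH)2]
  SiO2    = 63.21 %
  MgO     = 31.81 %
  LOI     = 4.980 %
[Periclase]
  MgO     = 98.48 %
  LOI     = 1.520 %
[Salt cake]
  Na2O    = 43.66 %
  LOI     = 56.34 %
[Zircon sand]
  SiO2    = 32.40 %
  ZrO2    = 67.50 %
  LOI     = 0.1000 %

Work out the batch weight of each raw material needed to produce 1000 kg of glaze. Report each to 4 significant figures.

Batch per 1000 kg glaze:
  Litharge: 168.6 kg
  Mg3Si4O10(OH)2: 620.0 kg
  Periclase: 27.70 kg
  Salt cake: 152.9 kg
  Zircon sand: 148.4 kg
Total batch = 1118 kg; LOI loss = 117.8 kg; yield = 89.46%

All internal work keeps full float precision end to end — the intermediate values are shown with 4-significant-figure rounding within the worked lines; each reported value sees exactly one rounding; the derived quantities are computed from the batch weights for 1000 kg of glass in exact precision (ignition loss, yield, totals, five oxide percentages, net glass mass) exactly as printed in the problem or answer text.
Oxide mass targets, per 1000 kg glaze:
  SiO2: 44.00% × 1000 = 440.0 kg
  ZrO2: 10.02% × 1000 = 100.2 kg
  PbO: 16.84% × 1000 = 168.4 kg
  Na2O: 6.676% × 1000 = 66.76 kg
  MgO: 22.45% × 1000 = 224.5 kg
Verifying the oxide balance using the reported weights, under the basis named above (summed amounts equal target values inside rounding margins):
  SiO2: 620.0·0.6321 + 148.4·0.3240 = 440.0 kg (target 440.0 kg)
  ZrO2: 148.4·0.6750 = 100.2 kg (target 100.2 kg)
  PbO: 168.6·0.9990 = 168.4 kg (target 168.4 kg)
  Na2O: 152.9·0.4366 = 66.76 kg (target 66.76 kg)
  MgO: 620.0·0.3181 + 27.70·0.9848 = 224.5 kg (target 224.5 kg)
Glass-mass closure: net batch after ignition = 999.8 kg (the Σ of target masses is 999.9 kg; against the stated basis, 1000 kg — differing by rounding only).
Batch total: Σ batch = 1118 kg; LOI removed, Σ of batch·LOI: 117.8 kg; the yield ratio, glass ÷ batch: 89.46%.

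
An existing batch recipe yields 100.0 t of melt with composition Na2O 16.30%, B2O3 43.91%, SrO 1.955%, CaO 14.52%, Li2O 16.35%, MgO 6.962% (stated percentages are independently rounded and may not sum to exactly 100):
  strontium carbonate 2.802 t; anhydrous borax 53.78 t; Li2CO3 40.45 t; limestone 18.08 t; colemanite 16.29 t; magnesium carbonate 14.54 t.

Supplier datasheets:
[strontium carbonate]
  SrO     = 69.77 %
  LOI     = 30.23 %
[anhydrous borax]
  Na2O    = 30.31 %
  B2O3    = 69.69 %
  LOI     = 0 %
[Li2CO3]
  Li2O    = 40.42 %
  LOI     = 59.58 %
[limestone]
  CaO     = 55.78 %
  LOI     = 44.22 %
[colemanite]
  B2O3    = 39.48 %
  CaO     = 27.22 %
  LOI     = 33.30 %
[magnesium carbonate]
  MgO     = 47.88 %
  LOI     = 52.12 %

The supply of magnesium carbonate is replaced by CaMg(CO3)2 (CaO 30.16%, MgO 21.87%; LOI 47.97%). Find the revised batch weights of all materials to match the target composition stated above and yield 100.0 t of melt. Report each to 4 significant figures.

The whole derivation carries exact precision in all steps. Mid-chain values are shown (rounded to four significant digits) between the steps. Each reported value takes a single rounding. All derived quantities, including the yield, the six compositions, LOI, glass mass, the totals, are recomputed from the batch weights per 100.0 t of glass at full float precision as set out in the question or the answer.
Target masses of each oxide per 100.0 t melt:
  Na2O: 16.30% × 100.0 = 16.30 t
  B2O3: 43.91% × 100.0 = 43.91 t
  SrO: 1.955% × 100.0 = 1.955 t
  CaO: 14.52% × 100.0 = 14.52 t
  Li2O: 16.35% × 100.0 = 16.35 t
  MgO: 6.962% × 100.0 = 6.962 t
A balance pass over the oxides, given the weights on record, for the quoted basis mass (every target is met by its sum once rounding is allowed for):
  Na2O: 53.78·0.3031 = 16.30 t (target 16.30 t)
  B2O3: 53.78·0.6969 + 16.29·0.3948 = 43.91 t (target 43.91 t)
  SrO: 2.802·0.6977 = 1.955 t (target 1.955 t)
  CaO: 0.8679·0.5578 + 16.29·0.2722 + 31.83·0.3016 = 14.52 t (target 14.52 t)
  Li2O: 40.45·0.4042 = 16.35 t (target 16.35 t)
  MgO: 31.83·0.2187 = 6.961 t (target 6.962 t)
Glass-mass bookkeeping: batch Σ − ignition loss = 100.0 t (the targets, summed, come to 100.0 t; the stated basis being 100.0 t — rounding explains the deltas).
Total batch = Σ batch = 146.0 t; LOI removed, Σ of batch·LOI: 46.02 t; the yield ratio, glass ÷ batch: 68.48%.

Revised batch per 100.0 t melt:
  strontium carbonate: 2.802 t
  anhydrous borax: 53.78 t
  Li2CO3: 40.45 t
  limestone: 0.8679 t
  colemanite: 16.29 t
  CaMg(CO3)2: 31.83 t
Total batch = 146.0 t; LOI loss = 46.02 t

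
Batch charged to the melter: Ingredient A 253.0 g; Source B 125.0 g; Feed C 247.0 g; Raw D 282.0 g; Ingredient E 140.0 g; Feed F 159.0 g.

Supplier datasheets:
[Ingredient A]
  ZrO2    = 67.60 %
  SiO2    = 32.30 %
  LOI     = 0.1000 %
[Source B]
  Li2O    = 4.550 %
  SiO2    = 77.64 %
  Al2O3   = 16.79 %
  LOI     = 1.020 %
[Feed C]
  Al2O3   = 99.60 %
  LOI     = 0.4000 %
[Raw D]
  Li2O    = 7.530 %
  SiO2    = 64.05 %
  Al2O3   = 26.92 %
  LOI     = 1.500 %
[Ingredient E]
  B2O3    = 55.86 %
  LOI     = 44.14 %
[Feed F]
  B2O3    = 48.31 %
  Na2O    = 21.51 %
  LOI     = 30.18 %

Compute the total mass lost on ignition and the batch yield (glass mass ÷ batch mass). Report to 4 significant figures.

Working values are displayed with 4-significant-figure rounding as written; every computation carries exact precision at all times; each reported figure is rounded just once; all derived quantities are re-derived starting from the weights at 1089 g of glass at exact precision (net glass mass, ignition loss, the six compositions, the totals, the yield), as written in question or answer.
Loss on ignition, line by line:
  Ingredient A: 253.0 × 0.001000 = 0.2530 g
  Source B: 125.0 × 0.01020 = 1.275 g
  Feed C: 247.0 × 0.004000 = 0.9880 g
  Raw D: 282.0 × 0.01500 = 4.230 g
  Ingredient E: 140.0 × 0.4414 = 61.80 g
  Feed F: 159.0 × 0.3018 = 47.99 g
Total LOI = 116.5 g
Glass = batch − LOI = 1206 − 116.5 = 1089 g

LOI loss = 116.5 g; glass = 1089 g; yield = 90.34%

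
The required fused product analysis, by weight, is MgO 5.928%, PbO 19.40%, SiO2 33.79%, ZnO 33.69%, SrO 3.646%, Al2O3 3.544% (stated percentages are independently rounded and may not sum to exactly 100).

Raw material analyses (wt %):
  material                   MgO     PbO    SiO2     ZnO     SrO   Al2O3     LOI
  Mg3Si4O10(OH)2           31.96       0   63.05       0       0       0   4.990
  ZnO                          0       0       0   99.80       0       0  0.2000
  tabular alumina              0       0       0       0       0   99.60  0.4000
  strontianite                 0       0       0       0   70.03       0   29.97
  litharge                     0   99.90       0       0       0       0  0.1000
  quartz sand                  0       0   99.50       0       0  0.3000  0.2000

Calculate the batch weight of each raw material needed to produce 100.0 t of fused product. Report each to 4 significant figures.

Batch per 100.0 t fused product:
  Mg3Si4O10(OH)2: 18.55 t
  ZnO: 33.76 t
  tabular alumina: 3.491 t
  strontianite: 5.206 t
  litharge: 19.42 t
  quartz sand: 22.21 t
Total batch = 102.6 t; LOI loss = 2.631 t; yield = 97.44%

All arithmetic holds full precision throughout. The intermediate values are printed (rounded to four significant figures) at each printed step — exactly one rounding is applied to every reported number — all derived quantities, which include glass mass, yield, totals, the six compositions, ignition loss, are rebuilt in exact precision, as they appear in question or answer, from the batch weights per 100.0 t of glass.
Target oxide masses per 100.0 t fused product:
  MgO: 5.928% × 100.0 = 5.928 t
  PbO: 19.40% × 100.0 = 19.40 t
  SiO2: 33.79% × 100.0 = 33.79 t
  ZnO: 33.69% × 100.0 = 33.69 t
  SrO: 3.646% × 100.0 = 3.646 t
  Al2O3: 3.544% × 100.0 = 3.544 t
Verifying the oxide balance per the reported batch figures, for the quoted basis mass (summed amounts equal target values within answer rounding):
  MgO: 18.55·0.3196 = 5.929 t (target 5.928 t)
  PbO: 19.42·0.9990 = 19.40 t (target 19.40 t)
  SiO2: 18.55·0.6305 + 22.21·0.9950 = 33.79 t (target 33.79 t)
  ZnO: 33.76·0.9980 = 33.69 t (target 33.69 t)
  SrO: 5.206·0.7003 = 3.646 t (target 3.646 t)
  Al2O3: 3.491·0.9960 + 22.21·0.003000 = 3.544 t (target 3.544 t)
Consistency of the glass mass: batch total minus LOI = 100.0 t (per-oxide target masses sum to 100.0 t; against the stated basis, 100.0 t — a pure rounding effect).
Whole-batch sum: Σ batch = 102.6 t; LOI removed, Σ of batch·LOI: 2.631 t; yield, glass over the total, = 97.44%.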